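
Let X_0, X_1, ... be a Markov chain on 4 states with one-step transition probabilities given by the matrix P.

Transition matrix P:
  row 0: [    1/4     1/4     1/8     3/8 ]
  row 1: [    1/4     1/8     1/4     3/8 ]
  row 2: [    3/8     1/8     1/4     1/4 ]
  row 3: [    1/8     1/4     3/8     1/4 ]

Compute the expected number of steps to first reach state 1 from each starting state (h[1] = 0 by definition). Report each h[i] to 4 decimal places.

h = [4.5217, 0.0000, 5.1478, 4.6609]

First-step conditioning: h[1] = 0; for i ≠ 1, h[i] = 1 + Σ_k P[i][k]·h[k].
  h[0] = 1 + 1/4·h[0] + 1/8·h[2] + 3/8·h[3]
  h[2] = 1 + 3/8·h[0] + 1/4·h[2] + 1/4·h[3]
  h[3] = 1 + 1/8·h[0] + 3/8·h[2] + 1/4·h[3]
Solving the 3×3 linear system over states ≠ 1 gives exactly h = [104/23, 0, 592/115, 536/115] (h[1] = 0 is the target).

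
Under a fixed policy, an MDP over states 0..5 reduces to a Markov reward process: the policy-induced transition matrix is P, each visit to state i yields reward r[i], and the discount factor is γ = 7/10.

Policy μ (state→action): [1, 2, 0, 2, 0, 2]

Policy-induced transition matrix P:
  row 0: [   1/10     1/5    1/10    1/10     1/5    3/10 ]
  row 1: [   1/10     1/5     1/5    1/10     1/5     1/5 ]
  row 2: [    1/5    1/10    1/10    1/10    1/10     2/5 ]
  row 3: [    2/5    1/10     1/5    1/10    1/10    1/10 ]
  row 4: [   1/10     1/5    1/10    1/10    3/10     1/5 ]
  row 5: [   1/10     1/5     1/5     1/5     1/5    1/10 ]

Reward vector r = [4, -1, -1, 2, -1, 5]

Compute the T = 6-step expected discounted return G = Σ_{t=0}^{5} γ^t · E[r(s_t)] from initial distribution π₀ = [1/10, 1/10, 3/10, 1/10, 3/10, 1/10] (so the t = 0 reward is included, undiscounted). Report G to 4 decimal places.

G = 3.2455

t=0: π = [0.1000, 0.1000, 0.3000, 0.1000, 0.3000, 0.1000], E[r] = 0.4000, γ^t·E[r] = 0.400000, running G = 0.400000
t=1: π = [0.1600, 0.1600, 0.1300, 0.1100, 0.1900, 0.2500], E[r] = 1.6300, γ^t·E[r] = 1.141000, running G = 1.541000
t=2: π = [0.1460, 0.1760, 0.1520, 0.1250, 0.1950, 0.2060], E[r] = 1.3410, γ^t·E[r] = 0.657090, running G = 2.198090
t=3: π = [0.1527, 0.1723, 0.1507, 0.1206, 0.1918, 0.2119], E[r] = 1.3967, γ^t·E[r] = 0.479068, running G = 2.677158
t=4: π = [0.1513, 0.1729, 0.1505, 0.1212, 0.1921, 0.2122], E[r] = 1.3928, γ^t·E[r] = 0.334406, running G = 3.011565
t=5: π = [0.1514, 0.1728, 0.1506, 0.1212, 0.1920, 0.2119], E[r] = 1.3920, γ^t·E[r] = 0.233952, running G = 3.245516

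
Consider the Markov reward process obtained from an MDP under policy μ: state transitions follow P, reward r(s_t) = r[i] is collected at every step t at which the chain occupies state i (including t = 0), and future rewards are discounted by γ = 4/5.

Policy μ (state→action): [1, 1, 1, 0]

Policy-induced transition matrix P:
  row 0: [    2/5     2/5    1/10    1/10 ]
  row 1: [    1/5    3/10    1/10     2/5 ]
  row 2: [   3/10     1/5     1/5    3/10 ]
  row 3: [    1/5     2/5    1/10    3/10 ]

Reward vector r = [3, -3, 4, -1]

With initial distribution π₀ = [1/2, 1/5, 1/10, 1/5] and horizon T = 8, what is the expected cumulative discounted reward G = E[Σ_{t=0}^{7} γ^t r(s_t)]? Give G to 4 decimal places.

t=0: π = [0.5000, 0.2000, 0.1000, 0.2000], E[r] = 1.1000, γ^t·E[r] = 1.100000, running G = 1.100000
t=1: π = [0.3100, 0.3600, 0.1100, 0.2200], E[r] = 0.0700, γ^t·E[r] = 0.056000, running G = 1.156000
t=2: π = [0.2730, 0.3420, 0.1110, 0.2740], E[r] = -0.0370, γ^t·E[r] = -0.023680, running G = 1.132320
t=3: π = [0.2657, 0.3436, 0.1111, 0.2796], E[r] = -0.0689, γ^t·E[r] = -0.035277, running G = 1.097043
t=4: π = [0.2643, 0.3434, 0.1111, 0.2812], E[r] = -0.0743, γ^t·E[r] = -0.030429, running G = 1.066614
t=5: π = [0.2640, 0.3434, 0.1111, 0.2815], E[r] = -0.0755, γ^t·E[r] = -0.024731, running G = 1.041883
t=6: π = [0.2639, 0.3434, 0.1111, 0.2816], E[r] = -0.0757, γ^t·E[r] = -0.019844, running G = 1.022039
t=7: π = [0.2639, 0.3434, 0.1111, 0.2816], E[r] = -0.0757, γ^t·E[r] = -0.015885, running G = 1.006154

G = 1.0062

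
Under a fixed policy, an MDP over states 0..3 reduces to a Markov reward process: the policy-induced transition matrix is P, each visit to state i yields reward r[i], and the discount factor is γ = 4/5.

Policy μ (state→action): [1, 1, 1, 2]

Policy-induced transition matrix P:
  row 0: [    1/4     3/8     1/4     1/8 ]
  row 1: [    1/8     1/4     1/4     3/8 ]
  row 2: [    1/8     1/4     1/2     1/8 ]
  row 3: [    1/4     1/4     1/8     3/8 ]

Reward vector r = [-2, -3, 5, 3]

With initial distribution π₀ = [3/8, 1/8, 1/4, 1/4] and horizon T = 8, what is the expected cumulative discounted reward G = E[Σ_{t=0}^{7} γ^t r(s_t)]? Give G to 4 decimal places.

G = 3.9643

t=0: π = [0.3750, 0.1250, 0.2500, 0.2500], E[r] = 0.8750, γ^t·E[r] = 0.875000, running G = 0.875000
t=1: π = [0.2031, 0.2969, 0.2813, 0.2188], E[r] = 0.7656, γ^t·E[r] = 0.612500, running G = 1.487500
t=2: π = [0.1777, 0.2754, 0.2930, 0.2539], E[r] = 1.0449, γ^t·E[r] = 0.668750, running G = 2.156250
t=3: π = [0.1790, 0.2722, 0.2915, 0.2573], E[r] = 1.0549, γ^t·E[r] = 0.540125, running G = 2.696375
t=4: π = [0.1795, 0.2724, 0.2907, 0.2574], E[r] = 1.0495, γ^t·E[r] = 0.429888, running G = 3.126263
t=5: π = [0.1796, 0.2724, 0.2905, 0.2574], E[r] = 1.0483, γ^t·E[r] = 0.343501, running G = 3.469764
t=6: π = [0.1796, 0.2725, 0.2904, 0.2575], E[r] = 1.0480, γ^t·E[r] = 0.274733, running G = 3.744497
t=7: π = [0.1796, 0.2725, 0.2904, 0.2575], E[r] = 1.0479, γ^t·E[r] = 0.219770, running G = 3.964266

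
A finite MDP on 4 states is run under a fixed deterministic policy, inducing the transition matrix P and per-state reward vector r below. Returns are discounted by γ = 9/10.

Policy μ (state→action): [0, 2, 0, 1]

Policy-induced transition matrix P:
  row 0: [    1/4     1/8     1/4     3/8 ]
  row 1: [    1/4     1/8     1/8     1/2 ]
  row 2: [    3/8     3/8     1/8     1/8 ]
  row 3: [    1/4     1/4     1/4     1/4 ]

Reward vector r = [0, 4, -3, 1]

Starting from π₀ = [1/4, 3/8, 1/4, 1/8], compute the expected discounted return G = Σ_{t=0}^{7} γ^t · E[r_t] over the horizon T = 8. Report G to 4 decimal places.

G = 3.6083

t=0: π = [0.2500, 0.3750, 0.2500, 0.1250], E[r] = 0.8750, γ^t·E[r] = 0.875000, running G = 0.875000
t=1: π = [0.2813, 0.2031, 0.1719, 0.3438], E[r] = 0.6406, γ^t·E[r] = 0.576563, running G = 1.451563
t=2: π = [0.2715, 0.2109, 0.2031, 0.3145], E[r] = 0.5488, γ^t·E[r] = 0.444551, running G = 1.896113
t=3: π = [0.2754, 0.2151, 0.1982, 0.3113], E[r] = 0.5769, γ^t·E[r] = 0.420563, running G = 2.316677
t=4: π = [0.2748, 0.2135, 0.1983, 0.3134], E[r] = 0.5723, γ^t·E[r] = 0.375483, running G = 2.692160
t=5: π = [0.2748, 0.2138, 0.1985, 0.3129], E[r] = 0.5724, γ^t·E[r] = 0.337991, running G = 3.030151
t=6: π = [0.2748, 0.2137, 0.1985, 0.3130], E[r] = 0.5726, γ^t·E[r] = 0.304285, running G = 3.334437
t=7: π = [0.2748, 0.2137, 0.1985, 0.3130], E[r] = 0.5725, γ^t·E[r] = 0.273830, running G = 3.608267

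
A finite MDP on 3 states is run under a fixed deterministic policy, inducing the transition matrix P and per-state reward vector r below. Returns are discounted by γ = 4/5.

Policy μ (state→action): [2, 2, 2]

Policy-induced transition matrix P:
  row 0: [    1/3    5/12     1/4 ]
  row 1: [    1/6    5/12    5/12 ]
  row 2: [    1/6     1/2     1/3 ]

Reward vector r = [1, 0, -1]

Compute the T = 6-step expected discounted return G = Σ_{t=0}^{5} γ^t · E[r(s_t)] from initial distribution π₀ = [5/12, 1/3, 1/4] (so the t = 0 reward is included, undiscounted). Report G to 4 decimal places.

t=0: π = [0.4167, 0.3333, 0.2500], E[r] = 0.1667, γ^t·E[r] = 0.166667, running G = 0.166667
t=1: π = [0.2361, 0.4375, 0.3264], E[r] = -0.0903, γ^t·E[r] = -0.072222, running G = 0.094444
t=2: π = [0.2060, 0.4439, 0.3501], E[r] = -0.1441, γ^t·E[r] = -0.092222, running G = 0.002222
t=3: π = [0.2010, 0.4458, 0.3532], E[r] = -0.1522, γ^t·E[r] = -0.077901, running G = -0.075679
t=4: π = [0.2002, 0.4461, 0.3537], E[r] = -0.1536, γ^t·E[r] = -0.062902, running G = -0.138581
t=5: π = [0.2000, 0.4461, 0.3538], E[r] = -0.1538, γ^t·E[r] = -0.050397, running G = -0.188978

G = -0.1890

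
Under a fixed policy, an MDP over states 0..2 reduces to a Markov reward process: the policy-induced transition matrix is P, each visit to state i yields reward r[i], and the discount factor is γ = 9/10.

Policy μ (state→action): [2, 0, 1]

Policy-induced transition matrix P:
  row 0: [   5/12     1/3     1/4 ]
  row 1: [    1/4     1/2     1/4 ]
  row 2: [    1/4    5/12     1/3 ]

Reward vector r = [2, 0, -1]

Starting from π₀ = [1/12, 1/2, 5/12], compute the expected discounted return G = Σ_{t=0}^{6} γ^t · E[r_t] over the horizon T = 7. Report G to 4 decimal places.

t=0: π = [0.0833, 0.5000, 0.4167], E[r] = -0.2500, γ^t·E[r] = -0.250000, running G = -0.250000
t=1: π = [0.2639, 0.4514, 0.2847], E[r] = 0.2431, γ^t·E[r] = 0.218750, running G = -0.031250
t=2: π = [0.2940, 0.4323, 0.2737], E[r] = 0.3142, γ^t·E[r] = 0.254531, running G = 0.223281
t=3: π = [0.2990, 0.4282, 0.2728], E[r] = 0.3252, γ^t·E[r] = 0.237059, running G = 0.460340
t=4: π = [0.2998, 0.4274, 0.2727], E[r] = 0.3269, γ^t·E[r] = 0.214500, running G = 0.674840
t=5: π = [0.3000, 0.4273, 0.2727], E[r] = 0.3272, γ^t·E[r] = 0.193218, running G = 0.868058
t=6: π = [0.3000, 0.4273, 0.2727], E[r] = 0.3273, γ^t·E[r] = 0.173921, running G = 1.041979

G = 1.0420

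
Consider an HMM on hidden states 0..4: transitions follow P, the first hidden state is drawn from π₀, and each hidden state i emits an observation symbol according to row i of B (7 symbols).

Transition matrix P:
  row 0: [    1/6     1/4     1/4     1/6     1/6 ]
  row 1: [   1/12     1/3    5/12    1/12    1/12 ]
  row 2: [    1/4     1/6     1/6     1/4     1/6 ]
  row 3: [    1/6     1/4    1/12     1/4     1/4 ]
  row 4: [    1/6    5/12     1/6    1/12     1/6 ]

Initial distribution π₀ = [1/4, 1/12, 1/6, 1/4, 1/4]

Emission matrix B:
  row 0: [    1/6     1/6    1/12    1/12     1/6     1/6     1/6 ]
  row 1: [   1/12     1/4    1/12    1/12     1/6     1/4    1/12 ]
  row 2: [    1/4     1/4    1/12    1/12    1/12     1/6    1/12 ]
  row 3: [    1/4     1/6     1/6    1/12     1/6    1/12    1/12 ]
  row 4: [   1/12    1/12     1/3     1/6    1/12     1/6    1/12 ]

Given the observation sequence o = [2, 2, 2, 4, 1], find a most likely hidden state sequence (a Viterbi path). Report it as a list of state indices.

t=0: δ = [2.083e-02, 6.944e-03, 1.389e-02, 4.167e-02, 8.333e-02]  (obs o_0=2)
t=1: δ = [1.157e-03, 2.894e-03, 1.157e-03, 1.736e-03, 4.630e-03]  ψ = [4, 4, 4, 3, 4]  (obs o_1=2)
t=2: δ = [6.430e-05, 1.608e-04, 1.005e-04, 7.234e-05, 2.572e-04]  ψ = [4, 4, 1, 3, 4]  (obs o_2=2)
t=3: δ = [7.144e-06, 1.786e-05, 5.582e-06, 4.186e-06, 3.572e-06]  ψ = [4, 4, 1, 2, 4]  (obs o_3=4)
t=4: δ = [2.481e-07, 1.488e-06, 1.861e-06, 2.481e-07, 1.240e-07]  ψ = [1, 1, 1, 1, 1]  (obs o_4=1)
backtrack: best end state = 2; path = [4, 4, 4, 1, 2]

path = [4, 4, 4, 1, 2]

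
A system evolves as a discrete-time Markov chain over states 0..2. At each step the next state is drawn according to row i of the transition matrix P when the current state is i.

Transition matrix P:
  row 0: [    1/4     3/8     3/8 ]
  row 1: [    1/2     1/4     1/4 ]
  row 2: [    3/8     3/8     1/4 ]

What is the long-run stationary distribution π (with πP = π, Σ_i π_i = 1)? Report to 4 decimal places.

π = [0.3704, 0.3333, 0.2963]

Balance equations π_j = Σ_i π_i·P[i][j]:
  π_0 = 1/4·π_0 + 1/2·π_1 + 3/8·π_2
  π_1 = 3/8·π_0 + 1/4·π_1 + 3/8·π_2
  normalize: π_0 + π_1 + π_2 = 1
Solving the linear system gives exactly π = [10/27, 1/3, 8/27].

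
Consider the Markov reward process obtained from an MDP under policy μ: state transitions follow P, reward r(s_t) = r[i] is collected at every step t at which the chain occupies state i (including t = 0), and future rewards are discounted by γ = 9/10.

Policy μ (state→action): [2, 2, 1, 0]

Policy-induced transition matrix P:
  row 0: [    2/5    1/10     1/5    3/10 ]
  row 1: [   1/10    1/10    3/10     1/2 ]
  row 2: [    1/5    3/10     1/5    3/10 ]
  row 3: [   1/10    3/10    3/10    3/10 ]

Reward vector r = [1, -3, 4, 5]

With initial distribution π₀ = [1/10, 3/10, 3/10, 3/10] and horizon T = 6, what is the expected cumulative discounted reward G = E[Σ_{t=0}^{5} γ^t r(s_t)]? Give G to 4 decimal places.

G = 10.3084

t=0: π = [0.1000, 0.3000, 0.3000, 0.3000], E[r] = 1.9000, γ^t·E[r] = 1.900000, running G = 1.900000
t=1: π = [0.1600, 0.2200, 0.2600, 0.3600], E[r] = 2.3400, γ^t·E[r] = 2.106000, running G = 4.006000
t=2: π = [0.1740, 0.2240, 0.2580, 0.3440], E[r] = 2.2540, γ^t·E[r] = 1.825740, running G = 5.831740
t=3: π = [0.1780, 0.2204, 0.2568, 0.3448], E[r] = 2.2680, γ^t·E[r] = 1.653372, running G = 7.485112
t=4: π = [0.1791, 0.2203, 0.2565, 0.3441], E[r] = 2.2646, γ^t·E[r] = 1.485804, running G = 8.970916
t=5: π = [0.1794, 0.2201, 0.2564, 0.3441], E[r] = 2.2651, γ^t·E[r] = 1.337517, running G = 10.308433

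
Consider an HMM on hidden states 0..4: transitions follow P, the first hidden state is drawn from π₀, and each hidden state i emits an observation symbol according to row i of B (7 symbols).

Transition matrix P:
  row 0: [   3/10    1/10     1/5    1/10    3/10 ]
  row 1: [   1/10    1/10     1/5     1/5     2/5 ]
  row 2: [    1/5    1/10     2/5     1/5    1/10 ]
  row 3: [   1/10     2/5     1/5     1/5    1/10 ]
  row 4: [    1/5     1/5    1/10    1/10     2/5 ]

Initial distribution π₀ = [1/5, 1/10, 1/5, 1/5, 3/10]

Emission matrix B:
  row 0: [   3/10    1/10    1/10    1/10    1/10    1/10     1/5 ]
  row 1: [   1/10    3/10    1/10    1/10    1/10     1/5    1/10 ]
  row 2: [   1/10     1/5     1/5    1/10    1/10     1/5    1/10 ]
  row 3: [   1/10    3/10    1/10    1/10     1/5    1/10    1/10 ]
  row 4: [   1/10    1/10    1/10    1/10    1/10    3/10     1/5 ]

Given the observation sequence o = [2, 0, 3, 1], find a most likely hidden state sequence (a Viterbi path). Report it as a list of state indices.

path = [2, 2, 2, 2]

t=0: δ = [2.000e-02, 1.000e-02, 4.000e-02, 2.000e-02, 3.000e-02]  (obs o_0=2)
t=1: δ = [2.400e-03, 8.000e-04, 1.600e-03, 8.000e-04, 1.200e-03]  ψ = [2, 3, 2, 2, 4]  (obs o_1=0)
t=2: δ = [7.200e-05, 3.200e-05, 6.400e-05, 3.200e-05, 7.200e-05]  ψ = [0, 3, 2, 2, 0]  (obs o_2=3)
t=3: δ = [2.160e-06, 4.320e-06, 5.120e-06, 3.840e-06, 2.880e-06]  ψ = [0, 4, 2, 2, 4]  (obs o_3=1)
backtrack: best end state = 2; path = [2, 2, 2, 2]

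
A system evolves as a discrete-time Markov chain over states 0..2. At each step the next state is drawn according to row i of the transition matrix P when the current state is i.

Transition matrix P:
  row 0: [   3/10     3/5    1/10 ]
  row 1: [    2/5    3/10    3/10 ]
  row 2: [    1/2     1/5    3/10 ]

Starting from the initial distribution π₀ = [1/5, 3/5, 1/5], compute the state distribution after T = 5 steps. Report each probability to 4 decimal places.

π = [0.3839, 0.3929, 0.2232]

t=0: π = [0.2000, 0.6000, 0.2000]
t=1: π = [0.4000, 0.3400, 0.2600]
t=2: π = [0.3860, 0.3940, 0.2200]
t=3: π = [0.3834, 0.3938, 0.2228]
t=4: π = [0.3839, 0.3927, 0.2233]
t=5: π = [0.3839, 0.3929, 0.2232]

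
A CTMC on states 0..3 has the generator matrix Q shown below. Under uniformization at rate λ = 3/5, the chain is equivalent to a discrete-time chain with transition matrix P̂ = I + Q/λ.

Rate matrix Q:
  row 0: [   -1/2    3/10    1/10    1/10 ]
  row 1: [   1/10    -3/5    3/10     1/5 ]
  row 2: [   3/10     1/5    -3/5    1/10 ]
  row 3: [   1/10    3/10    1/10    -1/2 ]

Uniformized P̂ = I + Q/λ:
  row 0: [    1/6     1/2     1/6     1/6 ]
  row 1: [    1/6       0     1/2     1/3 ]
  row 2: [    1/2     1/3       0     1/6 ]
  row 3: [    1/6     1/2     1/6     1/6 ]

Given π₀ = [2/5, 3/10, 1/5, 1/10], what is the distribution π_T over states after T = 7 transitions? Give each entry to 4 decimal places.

π = [0.2436, 0.3077, 0.2307, 0.2179]

t=0: π = [0.4000, 0.3000, 0.2000, 0.1000]
t=1: π = [0.2333, 0.3167, 0.2333, 0.2167]
t=2: π = [0.2444, 0.3028, 0.2333, 0.2194]
t=3: π = [0.2444, 0.3097, 0.2287, 0.2171]
t=4: π = [0.2429, 0.3070, 0.2318, 0.2183]
t=5: π = [0.2439, 0.3079, 0.2304, 0.2178]
t=6: π = [0.2435, 0.3077, 0.2309, 0.2180]
t=7: π = [0.2436, 0.3077, 0.2307, 0.2179]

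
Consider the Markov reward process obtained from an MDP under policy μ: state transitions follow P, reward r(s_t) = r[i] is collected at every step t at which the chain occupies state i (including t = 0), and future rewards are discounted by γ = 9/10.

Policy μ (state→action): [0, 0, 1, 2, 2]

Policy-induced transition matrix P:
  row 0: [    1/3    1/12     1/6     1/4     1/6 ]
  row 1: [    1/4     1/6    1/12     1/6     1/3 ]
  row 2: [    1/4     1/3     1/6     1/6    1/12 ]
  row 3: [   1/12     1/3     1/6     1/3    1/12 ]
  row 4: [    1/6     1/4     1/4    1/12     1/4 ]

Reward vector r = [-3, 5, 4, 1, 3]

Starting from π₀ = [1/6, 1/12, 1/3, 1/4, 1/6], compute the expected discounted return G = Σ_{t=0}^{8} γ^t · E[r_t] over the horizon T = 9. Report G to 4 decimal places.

G = 11.8280

t=0: π = [0.1667, 0.0833, 0.3333, 0.2500, 0.1667], E[r] = 2.0000, γ^t·E[r] = 2.000000, running G = 2.000000
t=1: π = [0.2083, 0.2639, 0.1736, 0.2083, 0.1458], E[r] = 2.0347, γ^t·E[r] = 1.831250, running G = 3.831250
t=2: π = [0.2205, 0.2251, 0.1568, 0.2066, 0.1910], E[r] = 1.8709, γ^t·E[r] = 1.515469, running G = 5.346719
t=3: π = [0.2180, 0.2248, 0.1638, 0.2036, 0.1898], E[r] = 1.8981, γ^t·E[r] = 1.383715, running G = 6.730434
t=4: π = [0.2184, 0.2255, 0.1638, 0.2029, 0.1893], E[r] = 1.8984, γ^t·E[r] = 1.245546, running G = 7.975980
t=5: π = [0.2186, 0.2254, 0.1636, 0.2029, 0.1895], E[r] = 1.8969, γ^t·E[r] = 1.120121, running G = 9.096101
t=6: π = [0.2186, 0.2253, 0.1637, 0.2029, 0.1895], E[r] = 1.8969, γ^t·E[r] = 1.008076, running G = 10.104176
t=7: π = [0.2186, 0.2253, 0.1637, 0.2029, 0.1895], E[r] = 1.8969, γ^t·E[r] = 0.907266, running G = 11.011442
t=8: π = [0.2186, 0.2253, 0.1637, 0.2029, 0.1895], E[r] = 1.8969, γ^t·E[r] = 0.816536, running G = 11.827978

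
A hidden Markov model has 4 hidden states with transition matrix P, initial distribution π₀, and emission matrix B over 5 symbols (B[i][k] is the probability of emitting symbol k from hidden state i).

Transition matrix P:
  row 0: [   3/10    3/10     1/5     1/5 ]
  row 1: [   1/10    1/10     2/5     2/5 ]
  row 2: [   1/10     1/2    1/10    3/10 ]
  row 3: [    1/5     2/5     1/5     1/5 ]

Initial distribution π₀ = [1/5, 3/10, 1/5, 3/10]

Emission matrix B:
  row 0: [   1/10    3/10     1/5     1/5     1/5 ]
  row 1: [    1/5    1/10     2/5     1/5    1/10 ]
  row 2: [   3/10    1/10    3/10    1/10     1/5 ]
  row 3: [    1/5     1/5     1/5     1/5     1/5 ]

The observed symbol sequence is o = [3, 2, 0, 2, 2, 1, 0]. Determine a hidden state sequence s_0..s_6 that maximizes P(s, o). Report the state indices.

t=0: δ = [4.000e-02, 6.000e-02, 2.000e-02, 6.000e-02]  (obs o_0=3)
t=1: δ = [2.400e-03, 9.600e-03, 7.200e-03, 4.800e-03]  ψ = [0, 3, 1, 1]  (obs o_1=2)
t=2: δ = [9.600e-05, 7.200e-04, 1.152e-03, 7.680e-04]  ψ = [1, 2, 1, 1]  (obs o_2=0)
t=3: δ = [3.072e-05, 2.304e-04, 8.640e-05, 6.912e-05]  ψ = [3, 2, 1, 2]  (obs o_3=2)
t=4: δ = [4.608e-06, 1.728e-05, 2.765e-05, 1.843e-05]  ψ = [1, 2, 1, 1]  (obs o_4=2)
t=5: δ = [1.106e-06, 1.382e-06, 6.912e-07, 1.659e-06]  ψ = [3, 2, 1, 2]  (obs o_5=1)
t=6: δ = [3.318e-08, 1.327e-07, 1.659e-07, 1.106e-07]  ψ = [0, 3, 1, 1]  (obs o_6=0)
backtrack: best end state = 2; path = [3, 1, 2, 1, 2, 1, 2]

path = [3, 1, 2, 1, 2, 1, 2]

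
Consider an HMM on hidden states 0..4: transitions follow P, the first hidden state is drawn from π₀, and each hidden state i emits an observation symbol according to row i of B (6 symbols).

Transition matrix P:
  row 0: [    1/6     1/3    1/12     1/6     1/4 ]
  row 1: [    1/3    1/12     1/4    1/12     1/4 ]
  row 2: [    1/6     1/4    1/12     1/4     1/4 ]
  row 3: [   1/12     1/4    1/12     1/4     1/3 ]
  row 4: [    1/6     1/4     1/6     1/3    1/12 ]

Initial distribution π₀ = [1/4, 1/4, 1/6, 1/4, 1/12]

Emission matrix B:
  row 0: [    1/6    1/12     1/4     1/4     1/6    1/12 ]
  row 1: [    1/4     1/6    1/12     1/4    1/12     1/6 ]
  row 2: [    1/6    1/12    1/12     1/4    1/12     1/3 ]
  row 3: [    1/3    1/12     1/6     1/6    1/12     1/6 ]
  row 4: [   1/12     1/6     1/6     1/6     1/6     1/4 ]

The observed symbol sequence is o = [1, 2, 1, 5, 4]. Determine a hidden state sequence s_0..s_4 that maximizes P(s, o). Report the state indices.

path = [1, 0, 1, 2, 4]

t=0: δ = [2.083e-02, 4.167e-02, 1.389e-02, 2.083e-02, 1.389e-02]  (obs o_0=1)
t=1: δ = [3.472e-03, 5.787e-04, 8.681e-04, 8.681e-04, 1.736e-03]  ψ = [1, 0, 1, 3, 1]  (obs o_1=2)
t=2: δ = [4.823e-05, 1.929e-04, 2.411e-05, 4.823e-05, 1.447e-04]  ψ = [0, 0, 0, 0, 0]  (obs o_2=1)
t=3: δ = [5.358e-06, 6.028e-06, 1.608e-05, 8.038e-06, 1.206e-05]  ψ = [1, 4, 1, 4, 1]  (obs o_3=5)
t=4: δ = [4.465e-07, 3.349e-07, 1.674e-07, 3.349e-07, 6.698e-07]  ψ = [2, 2, 4, 2, 2]  (obs o_4=4)
backtrack: best end state = 4; path = [1, 0, 1, 2, 4]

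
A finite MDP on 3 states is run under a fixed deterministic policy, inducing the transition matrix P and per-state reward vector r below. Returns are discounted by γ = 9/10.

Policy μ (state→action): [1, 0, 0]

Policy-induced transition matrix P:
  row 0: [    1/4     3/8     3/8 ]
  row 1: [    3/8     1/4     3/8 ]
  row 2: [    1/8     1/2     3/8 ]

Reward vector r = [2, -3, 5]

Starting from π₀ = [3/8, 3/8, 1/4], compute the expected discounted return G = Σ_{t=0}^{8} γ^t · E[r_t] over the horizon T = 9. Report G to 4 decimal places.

t=0: π = [0.3750, 0.3750, 0.2500], E[r] = 0.8750, γ^t·E[r] = 0.875000, running G = 0.875000
t=1: π = [0.2656, 0.3594, 0.3750], E[r] = 1.3281, γ^t·E[r] = 1.195313, running G = 2.070313
t=2: π = [0.2480, 0.3770, 0.3750], E[r] = 1.2402, γ^t·E[r] = 1.004590, running G = 3.074902
t=3: π = [0.2502, 0.3748, 0.3750], E[r] = 1.2512, γ^t·E[r] = 0.912140, running G = 3.987042
t=4: π = [0.2500, 0.3750, 0.3750], E[r] = 1.2498, γ^t·E[r] = 0.820025, running G = 4.807067
t=5: π = [0.2500, 0.3750, 0.3750], E[r] = 1.2500, γ^t·E[r] = 0.738124, running G = 5.545191
t=6: π = [0.2500, 0.3750, 0.3750], E[r] = 1.2500, γ^t·E[r] = 0.664300, running G = 6.209491
t=7: π = [0.2500, 0.3750, 0.3750], E[r] = 1.2500, γ^t·E[r] = 0.597871, running G = 6.807362
t=8: π = [0.2500, 0.3750, 0.3750], E[r] = 1.2500, γ^t·E[r] = 0.538084, running G = 7.345446

G = 7.3454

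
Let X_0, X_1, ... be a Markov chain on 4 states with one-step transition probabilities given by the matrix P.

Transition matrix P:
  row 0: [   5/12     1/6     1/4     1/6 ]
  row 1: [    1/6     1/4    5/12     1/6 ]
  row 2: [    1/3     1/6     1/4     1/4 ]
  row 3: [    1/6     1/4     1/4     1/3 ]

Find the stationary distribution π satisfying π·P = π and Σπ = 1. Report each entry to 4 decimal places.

π = [0.2853, 0.2026, 0.2838, 0.2284]

Balance equations π_j = Σ_i π_i·P[i][j]:
  π_0 = 5/12·π_0 + 1/6·π_1 + 1/3·π_2 + 1/6·π_3
  π_1 = 1/6·π_0 + 1/4·π_1 + 1/6·π_2 + 1/4·π_3
  π_2 = 1/4·π_0 + 5/12·π_1 + 1/4·π_2 + 1/4·π_3
  normalize: π_0 + π_1 + π_2 + π_3 = 1
Solving the linear system gives exactly π = [188/659, 267/1318, 187/659, 301/1318].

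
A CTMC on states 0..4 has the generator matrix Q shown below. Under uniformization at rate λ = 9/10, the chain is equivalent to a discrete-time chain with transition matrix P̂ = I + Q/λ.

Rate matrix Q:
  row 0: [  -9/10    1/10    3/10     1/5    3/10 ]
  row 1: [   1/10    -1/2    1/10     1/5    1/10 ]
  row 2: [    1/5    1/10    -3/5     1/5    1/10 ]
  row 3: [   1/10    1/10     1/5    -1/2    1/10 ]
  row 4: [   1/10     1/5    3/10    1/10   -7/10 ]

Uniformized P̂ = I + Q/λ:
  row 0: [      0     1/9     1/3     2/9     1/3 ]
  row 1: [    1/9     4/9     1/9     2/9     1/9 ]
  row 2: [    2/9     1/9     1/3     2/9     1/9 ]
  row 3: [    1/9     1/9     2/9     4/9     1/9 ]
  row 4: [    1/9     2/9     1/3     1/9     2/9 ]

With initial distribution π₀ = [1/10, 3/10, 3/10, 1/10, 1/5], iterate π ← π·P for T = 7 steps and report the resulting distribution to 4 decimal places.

π = [0.1261, 0.1928, 0.2612, 0.2634, 0.1565]

t=0: π = [0.1000, 0.3000, 0.3000, 0.1000, 0.2000]
t=1: π = [0.1333, 0.2333, 0.2556, 0.2222, 0.1556]
t=2: π = [0.1247, 0.2062, 0.2568, 0.2543, 0.1580]
t=3: π = [0.1258, 0.1974, 0.2593, 0.2612, 0.1564]
t=4: π = [0.1259, 0.1943, 0.2604, 0.2629, 0.1564]
t=5: π = [0.1261, 0.1933, 0.2609, 0.2633, 0.1565]
t=6: π = [0.1261, 0.1929, 0.2611, 0.2633, 0.1565]
t=7: π = [0.1261, 0.1928, 0.2612, 0.2634, 0.1565]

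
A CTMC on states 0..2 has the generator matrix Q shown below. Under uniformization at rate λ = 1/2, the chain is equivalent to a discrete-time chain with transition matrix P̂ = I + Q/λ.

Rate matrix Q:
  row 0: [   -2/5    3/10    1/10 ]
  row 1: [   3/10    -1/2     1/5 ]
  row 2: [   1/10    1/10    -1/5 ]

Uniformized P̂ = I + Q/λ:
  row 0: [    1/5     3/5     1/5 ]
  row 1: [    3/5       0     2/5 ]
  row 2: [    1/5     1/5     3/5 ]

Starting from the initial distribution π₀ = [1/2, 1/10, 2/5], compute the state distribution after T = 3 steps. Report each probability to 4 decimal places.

t=0: π = [0.5000, 0.1000, 0.4000]
t=1: π = [0.2400, 0.3800, 0.3800]
t=2: π = [0.3520, 0.2200, 0.4280]
t=3: π = [0.2880, 0.2968, 0.4152]

π = [0.2880, 0.2968, 0.4152]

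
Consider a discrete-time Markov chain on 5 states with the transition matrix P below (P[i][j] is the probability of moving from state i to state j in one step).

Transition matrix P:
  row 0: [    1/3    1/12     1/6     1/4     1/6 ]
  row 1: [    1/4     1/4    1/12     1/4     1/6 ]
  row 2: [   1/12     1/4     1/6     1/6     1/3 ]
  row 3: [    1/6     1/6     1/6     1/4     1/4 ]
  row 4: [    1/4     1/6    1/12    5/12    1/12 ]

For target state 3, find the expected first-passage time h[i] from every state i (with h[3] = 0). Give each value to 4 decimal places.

First-step conditioning: h[3] = 0; for i ≠ 3, h[i] = 1 + Σ_k P[i][k]·h[k].
  h[0] = 1 + 1/3·h[0] + 1/12·h[1] + 1/6·h[2] + 1/6·h[4]
  h[1] = 1 + 1/4·h[0] + 1/4·h[1] + 1/12·h[2] + 1/6·h[4]
  h[2] = 1 + 1/12·h[0] + 1/4·h[1] + 1/6·h[2] + 1/3·h[4]
  h[4] = 1 + 1/4·h[0] + 1/6·h[1] + 1/12·h[2] + 1/12·h[4]
Solving the 4×4 linear system over states ≠ 3 gives exactly h = [6432/1721, 6396/1721, 6792/1721, 0, 5412/1721] (h[3] = 0 is the target).

h = [3.7374, 3.7164, 3.9465, 0.0000, 3.1447]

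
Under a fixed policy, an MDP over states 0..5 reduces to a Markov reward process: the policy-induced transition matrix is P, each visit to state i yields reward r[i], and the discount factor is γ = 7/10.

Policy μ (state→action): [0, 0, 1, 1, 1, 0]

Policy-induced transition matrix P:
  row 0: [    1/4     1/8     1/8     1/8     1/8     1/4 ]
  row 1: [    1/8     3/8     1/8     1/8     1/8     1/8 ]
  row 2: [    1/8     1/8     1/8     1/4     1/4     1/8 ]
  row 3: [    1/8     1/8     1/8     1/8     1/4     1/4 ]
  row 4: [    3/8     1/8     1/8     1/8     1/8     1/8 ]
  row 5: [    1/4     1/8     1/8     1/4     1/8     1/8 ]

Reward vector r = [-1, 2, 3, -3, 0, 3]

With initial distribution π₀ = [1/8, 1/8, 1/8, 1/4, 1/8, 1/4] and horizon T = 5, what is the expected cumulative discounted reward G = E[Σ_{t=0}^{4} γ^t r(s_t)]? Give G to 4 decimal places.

t=0: π = [0.1250, 0.1250, 0.1250, 0.2500, 0.1250, 0.2500], E[r] = 0.5000, γ^t·E[r] = 0.500000, running G = 0.500000
t=1: π = [0.2031, 0.1563, 0.1250, 0.1719, 0.1719, 0.1719], E[r] = 0.4844, γ^t·E[r] = 0.339063, running G = 0.839063
t=2: π = [0.2148, 0.1641, 0.1250, 0.1621, 0.1621, 0.1719], E[r] = 0.5176, γ^t·E[r] = 0.253613, running G = 1.092676
t=3: π = [0.2139, 0.1660, 0.1250, 0.1621, 0.1609, 0.1721], E[r] = 0.5232, γ^t·E[r] = 0.179455, running G = 1.272131
t=4: π = [0.2135, 0.1665, 0.1250, 0.1621, 0.1609, 0.1720], E[r] = 0.5241, γ^t·E[r] = 0.125839, running G = 1.397970

G = 1.3980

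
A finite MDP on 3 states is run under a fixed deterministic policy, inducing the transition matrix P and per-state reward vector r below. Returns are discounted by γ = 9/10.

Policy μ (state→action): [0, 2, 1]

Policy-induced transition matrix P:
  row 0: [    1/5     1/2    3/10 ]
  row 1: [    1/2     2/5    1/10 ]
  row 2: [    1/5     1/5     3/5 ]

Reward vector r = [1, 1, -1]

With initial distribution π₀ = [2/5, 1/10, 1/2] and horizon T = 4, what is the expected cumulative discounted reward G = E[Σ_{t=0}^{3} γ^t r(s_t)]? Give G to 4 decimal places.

G = 0.5831

t=0: π = [0.4000, 0.1000, 0.5000], E[r] = 0.0000, γ^t·E[r] = 0.000000, running G = 0.000000
t=1: π = [0.2300, 0.3400, 0.4300], E[r] = 0.1400, γ^t·E[r] = 0.126000, running G = 0.126000
t=2: π = [0.3020, 0.3370, 0.3610], E[r] = 0.2780, γ^t·E[r] = 0.225180, running G = 0.351180
t=3: π = [0.3011, 0.3580, 0.3409], E[r] = 0.3182, γ^t·E[r] = 0.231968, running G = 0.583148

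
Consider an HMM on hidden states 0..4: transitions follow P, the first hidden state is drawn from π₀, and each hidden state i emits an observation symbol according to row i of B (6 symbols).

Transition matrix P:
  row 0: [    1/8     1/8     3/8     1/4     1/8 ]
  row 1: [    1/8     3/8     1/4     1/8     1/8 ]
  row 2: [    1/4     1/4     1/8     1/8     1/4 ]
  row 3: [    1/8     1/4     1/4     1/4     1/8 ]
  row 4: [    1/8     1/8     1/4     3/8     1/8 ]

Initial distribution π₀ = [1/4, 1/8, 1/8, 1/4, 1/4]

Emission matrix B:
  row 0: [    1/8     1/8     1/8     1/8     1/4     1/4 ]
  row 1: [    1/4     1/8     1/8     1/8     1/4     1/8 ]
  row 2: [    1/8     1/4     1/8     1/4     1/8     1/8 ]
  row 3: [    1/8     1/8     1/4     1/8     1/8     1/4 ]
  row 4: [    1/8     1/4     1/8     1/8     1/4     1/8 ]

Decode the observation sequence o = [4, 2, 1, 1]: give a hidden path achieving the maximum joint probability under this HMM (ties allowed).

t=0: δ = [6.250e-02, 3.125e-02, 1.562e-02, 3.125e-02, 6.250e-02]  (obs o_0=4)
t=1: δ = [9.766e-04, 1.465e-03, 2.930e-03, 5.859e-03, 9.766e-04]  ψ = [0, 1, 0, 4, 0]  (obs o_1=2)
t=2: δ = [9.155e-05, 1.831e-04, 3.662e-04, 1.831e-04, 1.831e-04]  ψ = [2, 3, 3, 3, 2]  (obs o_2=1)
t=3: δ = [1.144e-05, 1.144e-05, 1.144e-05, 8.583e-06, 2.289e-05]  ψ = [2, 2, 1, 4, 2]  (obs o_3=1)
backtrack: best end state = 4; path = [4, 3, 2, 4]

path = [4, 3, 2, 4]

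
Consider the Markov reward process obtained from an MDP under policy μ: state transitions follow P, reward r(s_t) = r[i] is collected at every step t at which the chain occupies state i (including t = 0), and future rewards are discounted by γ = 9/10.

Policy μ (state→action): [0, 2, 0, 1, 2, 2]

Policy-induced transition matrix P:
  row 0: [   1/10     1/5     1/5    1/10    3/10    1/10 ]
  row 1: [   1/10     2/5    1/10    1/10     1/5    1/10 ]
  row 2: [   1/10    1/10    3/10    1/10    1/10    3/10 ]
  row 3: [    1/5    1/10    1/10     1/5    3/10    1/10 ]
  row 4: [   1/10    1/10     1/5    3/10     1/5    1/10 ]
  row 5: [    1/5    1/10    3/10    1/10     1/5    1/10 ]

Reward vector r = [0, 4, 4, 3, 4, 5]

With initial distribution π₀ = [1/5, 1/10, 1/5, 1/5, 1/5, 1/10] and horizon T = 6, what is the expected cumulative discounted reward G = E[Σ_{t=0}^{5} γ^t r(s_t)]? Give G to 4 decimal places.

t=0: π = [0.2000, 0.1000, 0.2000, 0.2000, 0.2000, 0.1000], E[r] = 3.1000, γ^t·E[r] = 3.100000, running G = 3.100000
t=1: π = [0.1300, 0.1500, 0.2000, 0.1600, 0.2200, 0.1400], E[r] = 3.4600, γ^t·E[r] = 3.114000, running G = 6.214000
t=2: π = [0.1300, 0.1580, 0.2030, 0.1600, 0.2090, 0.1400], E[r] = 3.4600, γ^t·E[r] = 2.802600, running G = 9.016600
t=3: π = [0.1300, 0.1604, 0.2025, 0.1578, 0.2087, 0.1406], E[r] = 3.4628, γ^t·E[r] = 2.524381, running G = 11.540981
t=4: π = [0.1298, 0.1611, 0.2025, 0.1575, 0.2085, 0.1405], E[r] = 3.4636, γ^t·E[r] = 2.272481, running G = 13.813462
t=5: π = [0.1298, 0.1613, 0.2024, 0.1575, 0.2085, 0.1405], E[r] = 3.4638, γ^t·E[r] = 2.045358, running G = 15.858820

G = 15.8588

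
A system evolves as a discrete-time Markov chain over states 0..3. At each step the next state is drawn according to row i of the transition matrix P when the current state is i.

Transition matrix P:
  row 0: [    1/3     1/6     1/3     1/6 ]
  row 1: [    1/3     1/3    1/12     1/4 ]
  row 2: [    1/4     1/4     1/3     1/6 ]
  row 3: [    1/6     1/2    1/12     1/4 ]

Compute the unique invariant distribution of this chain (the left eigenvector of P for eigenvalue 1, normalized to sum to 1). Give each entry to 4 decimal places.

Balance equations π_j = Σ_i π_i·P[i][j]:
  π_0 = 1/3·π_0 + 1/3·π_1 + 1/4·π_2 + 1/6·π_3
  π_1 = 1/6·π_0 + 1/3·π_1 + 1/4·π_2 + 1/2·π_3
  π_2 = 1/3·π_0 + 1/12·π_1 + 1/3·π_2 + 1/12·π_3
  normalize: π_0 + π_1 + π_2 + π_3 = 1
Solving the linear system gives exactly π = [92/327, 199/654, 67/327, 137/654].

π = [0.2813, 0.3043, 0.2049, 0.2095]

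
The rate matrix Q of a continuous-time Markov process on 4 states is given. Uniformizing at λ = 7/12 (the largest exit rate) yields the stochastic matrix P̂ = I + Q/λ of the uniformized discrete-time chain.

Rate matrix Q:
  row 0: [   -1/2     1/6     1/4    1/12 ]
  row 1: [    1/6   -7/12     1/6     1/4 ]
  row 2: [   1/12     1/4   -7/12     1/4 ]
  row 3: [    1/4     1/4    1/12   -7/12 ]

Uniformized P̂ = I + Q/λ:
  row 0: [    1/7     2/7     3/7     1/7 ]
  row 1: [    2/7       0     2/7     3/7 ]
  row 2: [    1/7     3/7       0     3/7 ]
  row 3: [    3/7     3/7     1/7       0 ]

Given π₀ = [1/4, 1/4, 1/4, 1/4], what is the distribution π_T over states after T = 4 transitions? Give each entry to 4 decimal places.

t=0: π = [0.2500, 0.2500, 0.2500, 0.2500]
t=1: π = [0.2500, 0.2857, 0.2143, 0.2500]
t=2: π = [0.2551, 0.2704, 0.2245, 0.2500]
t=3: π = [0.2529, 0.2762, 0.2223, 0.2485]
t=4: π = [0.2533, 0.2741, 0.2228, 0.2498]

π = [0.2533, 0.2741, 0.2228, 0.2498]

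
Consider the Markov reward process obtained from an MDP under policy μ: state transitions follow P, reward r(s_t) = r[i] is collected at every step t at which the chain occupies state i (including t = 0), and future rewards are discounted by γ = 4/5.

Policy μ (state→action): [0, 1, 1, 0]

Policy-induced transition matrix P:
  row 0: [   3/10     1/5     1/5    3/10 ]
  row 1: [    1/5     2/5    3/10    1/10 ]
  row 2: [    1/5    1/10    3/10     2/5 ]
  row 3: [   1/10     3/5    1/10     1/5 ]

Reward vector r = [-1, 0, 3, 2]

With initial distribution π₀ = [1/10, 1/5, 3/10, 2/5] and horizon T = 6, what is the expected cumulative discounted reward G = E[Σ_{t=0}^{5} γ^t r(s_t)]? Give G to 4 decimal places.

G = 4.1913

t=0: π = [0.1000, 0.2000, 0.3000, 0.4000], E[r] = 1.6000, γ^t·E[r] = 1.600000, running G = 1.600000
t=1: π = [0.1700, 0.3700, 0.2100, 0.2500], E[r] = 0.9600, γ^t·E[r] = 0.768000, running G = 2.368000
t=2: π = [0.1920, 0.3530, 0.2330, 0.2220], E[r] = 0.9510, γ^t·E[r] = 0.608640, running G = 2.976640
t=3: π = [0.1970, 0.3361, 0.2364, 0.2305], E[r] = 0.9732, γ^t·E[r] = 0.498278, running G = 3.474918
t=4: π = [0.1967, 0.3358, 0.2342, 0.2334], E[r] = 0.9727, γ^t·E[r] = 0.398414, running G = 3.873332
t=5: π = [0.1963, 0.3371, 0.2337, 0.2329], E[r] = 0.9705, γ^t·E[r] = 0.318016, running G = 4.191349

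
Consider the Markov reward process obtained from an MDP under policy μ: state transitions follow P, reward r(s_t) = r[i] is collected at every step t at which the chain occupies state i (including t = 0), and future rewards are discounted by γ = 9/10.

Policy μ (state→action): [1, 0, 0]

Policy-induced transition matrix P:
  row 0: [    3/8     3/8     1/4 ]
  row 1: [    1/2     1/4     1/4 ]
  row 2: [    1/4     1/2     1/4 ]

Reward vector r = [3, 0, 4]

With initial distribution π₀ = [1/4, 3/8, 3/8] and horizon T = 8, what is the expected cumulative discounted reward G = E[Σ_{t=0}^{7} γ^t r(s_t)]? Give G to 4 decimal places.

G = 12.3895

t=0: π = [0.2500, 0.3750, 0.3750], E[r] = 2.2500, γ^t·E[r] = 2.250000, running G = 2.250000
t=1: π = [0.3750, 0.3750, 0.2500], E[r] = 2.1250, γ^t·E[r] = 1.912500, running G = 4.162500
t=2: π = [0.3906, 0.3594, 0.2500], E[r] = 2.1719, γ^t·E[r] = 1.759219, running G = 5.921719
t=3: π = [0.3887, 0.3613, 0.2500], E[r] = 2.1660, γ^t·E[r] = 1.579025, running G = 7.500744
t=4: π = [0.3889, 0.3611, 0.2500], E[r] = 2.1667, γ^t·E[r] = 1.421603, running G = 8.922348
t=5: π = [0.3889, 0.3611, 0.2500], E[r] = 2.1667, γ^t·E[r] = 1.279389, running G = 10.201737
t=6: π = [0.3889, 0.3611, 0.2500], E[r] = 2.1667, γ^t·E[r] = 1.151456, running G = 11.353193
t=7: π = [0.3889, 0.3611, 0.2500], E[r] = 2.1667, γ^t·E[r] = 1.036310, running G = 12.389503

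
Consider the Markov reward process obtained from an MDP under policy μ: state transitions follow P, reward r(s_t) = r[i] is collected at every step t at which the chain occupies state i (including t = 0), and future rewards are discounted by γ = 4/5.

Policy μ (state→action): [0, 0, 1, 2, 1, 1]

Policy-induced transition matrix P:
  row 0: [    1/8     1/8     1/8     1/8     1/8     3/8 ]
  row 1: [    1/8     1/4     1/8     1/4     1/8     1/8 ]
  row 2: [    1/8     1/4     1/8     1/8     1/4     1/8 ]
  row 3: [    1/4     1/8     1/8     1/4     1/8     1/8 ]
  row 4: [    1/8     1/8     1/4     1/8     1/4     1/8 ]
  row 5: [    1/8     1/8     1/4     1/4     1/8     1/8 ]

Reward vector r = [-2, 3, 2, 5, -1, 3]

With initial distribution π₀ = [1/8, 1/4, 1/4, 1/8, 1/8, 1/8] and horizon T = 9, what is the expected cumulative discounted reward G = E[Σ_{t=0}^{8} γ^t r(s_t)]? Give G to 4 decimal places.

G = 7.9031

t=0: π = [0.1250, 0.2500, 0.2500, 0.1250, 0.1250, 0.1250], E[r] = 1.8750, γ^t·E[r] = 1.875000, running G = 1.875000
t=1: π = [0.1406, 0.1875, 0.1563, 0.1875, 0.1719, 0.1563], E[r] = 1.8281, γ^t·E[r] = 1.462500, running G = 3.337500
t=2: π = [0.1484, 0.1680, 0.1660, 0.1914, 0.1660, 0.1602], E[r] = 1.8105, γ^t·E[r] = 1.158750, running G = 4.496250
t=3: π = [0.1489, 0.1667, 0.1658, 0.1899, 0.1665, 0.1621], E[r] = 1.8035, γ^t·E[r] = 0.923375, running G = 5.419625
t=4: π = [0.1487, 0.1666, 0.1661, 0.1898, 0.1665, 0.1622], E[r] = 1.8038, γ^t·E[r] = 0.738825, running G = 6.158450
t=5: π = [0.1487, 0.1666, 0.1661, 0.1898, 0.1666, 0.1622], E[r] = 1.8036, γ^t·E[r] = 0.591005, running G = 6.749455
t=6: π = [0.1487, 0.1666, 0.1661, 0.1898, 0.1666, 0.1622], E[r] = 1.8036, γ^t·E[r] = 0.472796, running G = 7.222251
t=7: π = [0.1487, 0.1666, 0.1661, 0.1898, 0.1666, 0.1622], E[r] = 1.8036, γ^t·E[r] = 0.378236, running G = 7.600487
t=8: π = [0.1487, 0.1666, 0.1661, 0.1898, 0.1666, 0.1622], E[r] = 1.8036, γ^t·E[r] = 0.302589, running G = 7.903077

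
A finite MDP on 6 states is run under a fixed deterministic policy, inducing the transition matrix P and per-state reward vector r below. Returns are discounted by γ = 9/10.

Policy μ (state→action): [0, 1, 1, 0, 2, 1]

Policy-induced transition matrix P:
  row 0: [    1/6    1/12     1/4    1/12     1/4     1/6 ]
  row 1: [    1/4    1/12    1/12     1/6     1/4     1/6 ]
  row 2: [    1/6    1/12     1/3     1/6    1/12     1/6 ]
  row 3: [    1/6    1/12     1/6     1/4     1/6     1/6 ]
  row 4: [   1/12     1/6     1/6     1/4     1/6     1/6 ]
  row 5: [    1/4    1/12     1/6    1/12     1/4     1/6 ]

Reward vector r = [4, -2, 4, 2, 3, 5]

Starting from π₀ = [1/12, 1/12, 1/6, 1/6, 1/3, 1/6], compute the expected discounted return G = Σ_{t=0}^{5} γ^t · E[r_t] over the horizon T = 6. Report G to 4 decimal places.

t=0: π = [0.0833, 0.0833, 0.1667, 0.1667, 0.3333, 0.1667], E[r] = 3.0000, γ^t·E[r] = 3.000000, running G = 3.000000
t=1: π = [0.1597, 0.1111, 0.1944, 0.1875, 0.1806, 0.1667], E[r] = 2.9444, γ^t·E[r] = 2.650000, running G = 5.650000
t=2: π = [0.1748, 0.0984, 0.2031, 0.1701, 0.1869, 0.1667], E[r] = 3.0492, γ^t·E[r] = 2.469844, running G = 8.119844
t=3: π = [0.1732, 0.0989, 0.2069, 0.1680, 0.1864, 0.1667], E[r] = 3.0509, γ^t·E[r] = 2.224090, running G = 10.343934
t=4: π = [0.1733, 0.0989, 0.2073, 0.1679, 0.1860, 0.1667], E[r] = 3.0517, γ^t·E[r] = 2.002240, running G = 12.346173
t=5: π = [0.1733, 0.0988, 0.2074, 0.1678, 0.1860, 0.1667], E[r] = 3.0521, γ^t·E[r] = 1.802212, running G = 14.148385

G = 14.1484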